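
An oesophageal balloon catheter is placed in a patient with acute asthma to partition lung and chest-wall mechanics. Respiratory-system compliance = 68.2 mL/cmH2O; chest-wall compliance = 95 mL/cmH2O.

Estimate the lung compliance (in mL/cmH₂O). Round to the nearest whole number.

1/CL = 1/Crs − 1/Ccw.
1/CL = 1/68.2 − 1/95 = 0.004136.
CL = 241.78 mL/cmH2O.

242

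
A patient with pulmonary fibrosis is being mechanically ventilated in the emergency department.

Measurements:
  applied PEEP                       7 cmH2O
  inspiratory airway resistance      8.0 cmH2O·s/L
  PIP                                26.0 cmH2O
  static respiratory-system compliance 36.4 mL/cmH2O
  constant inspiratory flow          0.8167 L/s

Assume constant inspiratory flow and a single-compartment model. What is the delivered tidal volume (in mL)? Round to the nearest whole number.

454

Equation of motion (constant flow): PIP = Vt/C + R·V̇ + PEEP.
Vt/C = PIP − R·V̇ − PEEP = 26.0 − 6.534 − 7 = 12.466 cmH2O.
Vt = C × 12.466 = 36.4 × 12.466 = 453.76 mL.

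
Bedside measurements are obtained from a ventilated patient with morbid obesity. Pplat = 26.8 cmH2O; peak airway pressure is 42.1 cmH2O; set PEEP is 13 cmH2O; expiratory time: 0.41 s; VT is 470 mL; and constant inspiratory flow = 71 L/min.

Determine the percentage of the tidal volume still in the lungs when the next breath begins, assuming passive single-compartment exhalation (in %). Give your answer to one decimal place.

Flow: 71 L/min ÷ 60 = 1.1833 L/s.
R = (PIP − Pplat)/V̇ = (42.1 − 26.8) / 1.1833 = 15.3/1.1833 = 12.93 cmH2O·s/L.
C = Vt/(Pplat − PEEP) = 470.0 / (26.8 − 13) = 470.0/13.8 = 34.058 mL/cmH2O.
τ = R × C = 12.93 × 0.03406 L/cmH2O = 0.4404 s.
Fraction remaining at end-expiration = e^(−Te/τ) = e^(−0.41/0.4404) = 0.3942 → 39.42%.

39.4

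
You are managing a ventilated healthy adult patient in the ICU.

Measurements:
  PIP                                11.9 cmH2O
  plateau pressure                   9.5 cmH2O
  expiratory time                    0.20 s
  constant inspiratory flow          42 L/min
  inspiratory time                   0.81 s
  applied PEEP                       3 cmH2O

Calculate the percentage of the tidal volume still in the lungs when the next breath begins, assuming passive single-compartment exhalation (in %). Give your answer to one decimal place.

51.2

Flow: 42 L/min ÷ 60 = 0.7 L/s.
Vt = flow × Ti = 0.7 L/s × 0.81 s × 1000 mL/L = 567.0 mL.
R = (PIP − Pplat)/V̇ = (11.9 − 9.5) / 0.7 = 2.4/0.7 = 3.429 cmH2O·s/L.
C = Vt/(Pplat − PEEP) = 567.0 / (9.5 − 3) = 567.0/6.5 = 87.231 mL/cmH2O.
τ = R × C = 3.429 × 0.08723 L/cmH2O = 0.2991 s.
Fraction remaining at end-expiration = e^(−Te/τ) = e^(−0.20/0.2991) = 0.5124 → 51.24%.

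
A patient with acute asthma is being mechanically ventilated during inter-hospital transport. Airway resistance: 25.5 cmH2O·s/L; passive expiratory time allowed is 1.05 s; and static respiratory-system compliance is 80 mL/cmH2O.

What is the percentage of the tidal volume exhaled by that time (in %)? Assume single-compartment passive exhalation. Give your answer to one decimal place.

τ = R × C = 25.5 × 80 mL/cmH2O = 25.5 × 0.080 L/cmH2O = 2.04 s.
Passive exhalation: V(t)/V₀ = e^(−t/τ) = e^(−1.05/2.04) = 0.5977.
Fraction exhaled = 1 − 0.5977 = 0.4023 → 40.23%.

40.2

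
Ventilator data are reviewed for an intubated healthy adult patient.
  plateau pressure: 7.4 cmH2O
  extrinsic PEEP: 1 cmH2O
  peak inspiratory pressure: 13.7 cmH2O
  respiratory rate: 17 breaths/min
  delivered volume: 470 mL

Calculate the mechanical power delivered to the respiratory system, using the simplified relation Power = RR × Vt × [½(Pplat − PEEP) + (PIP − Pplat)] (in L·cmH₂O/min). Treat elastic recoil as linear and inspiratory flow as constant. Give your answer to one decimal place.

Per-breath work = Vt × [½(Pplat−PEEP) + (PIP−Pplat)] = 0.470 × [0.5×6.4 + 6.3] = 0.470 × 9.5 = 4.465 L·cmH2O.
Power = 17 × 4.465 = 75.905 L·cmH2O/min.

75.9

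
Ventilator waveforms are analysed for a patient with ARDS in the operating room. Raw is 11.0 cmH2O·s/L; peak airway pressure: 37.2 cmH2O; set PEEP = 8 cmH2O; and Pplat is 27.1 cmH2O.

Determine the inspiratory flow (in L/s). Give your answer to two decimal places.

0.92

flow = (PIP − Pplat) / Raw = 10.1 / 11.0 = 0.9182 L/s.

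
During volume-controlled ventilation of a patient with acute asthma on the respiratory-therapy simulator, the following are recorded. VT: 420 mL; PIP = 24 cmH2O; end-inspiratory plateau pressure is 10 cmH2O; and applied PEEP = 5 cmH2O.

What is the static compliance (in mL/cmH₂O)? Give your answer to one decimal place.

Cstat = Vt / (Pplat − PEEP) = 420 / (10 − 5) = 420 / 5.0 = 84.0 mL/cmH2O.

84.0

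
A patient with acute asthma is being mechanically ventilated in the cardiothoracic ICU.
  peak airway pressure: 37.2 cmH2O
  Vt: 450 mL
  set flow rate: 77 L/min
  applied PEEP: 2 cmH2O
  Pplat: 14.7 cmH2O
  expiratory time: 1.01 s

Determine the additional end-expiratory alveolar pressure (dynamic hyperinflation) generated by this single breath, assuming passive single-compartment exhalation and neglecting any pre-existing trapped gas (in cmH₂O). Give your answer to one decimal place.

2.5

Flow: 77 L/min ÷ 60 = 1.2833 L/s.
R = (PIP − Pplat)/V̇ = (37.2 − 14.7) / 1.2833 = 22.5/1.2833 = 17.533 cmH2O·s/L.
C = Vt/(Pplat − PEEP) = 450.0 / (14.7 − 2) = 450.0/12.7 = 35.433 mL/cmH2O.
τ = R × C = 17.533 × 0.03543 L/cmH2O = 0.6212 s.
Fraction remaining = e^(−Te/τ) = e^(−1.01/0.6212) = 0.1967; trapped volume = 450.0 × 0.1967 = 88.515 mL.
Additional alveolar pressure from trapping ≈ V_trapped / C = 88.515 / 35.433 = 2.498 cmH2O.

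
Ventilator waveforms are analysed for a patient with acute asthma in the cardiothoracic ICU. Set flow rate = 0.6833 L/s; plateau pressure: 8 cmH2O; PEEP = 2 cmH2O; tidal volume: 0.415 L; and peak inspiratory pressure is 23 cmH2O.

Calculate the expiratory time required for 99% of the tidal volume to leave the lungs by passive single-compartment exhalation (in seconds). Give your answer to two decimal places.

R = (PIP − Pplat)/V̇ = (23 − 8) / 0.6833 = 15.0/0.6833 = 21.952 cmH2O·s/L.
C = Vt/(Pplat − PEEP) = 415.0 / (8 − 2) = 415.0/6.0 = 69.167 mL/cmH2O.
τ = R × C = 21.952 × 0.06917 L/cmH2O = 1.518 s.
t = −τ·ln(1 − 0.99) = −1.518·ln(0.01) = 6.991 s.

6.99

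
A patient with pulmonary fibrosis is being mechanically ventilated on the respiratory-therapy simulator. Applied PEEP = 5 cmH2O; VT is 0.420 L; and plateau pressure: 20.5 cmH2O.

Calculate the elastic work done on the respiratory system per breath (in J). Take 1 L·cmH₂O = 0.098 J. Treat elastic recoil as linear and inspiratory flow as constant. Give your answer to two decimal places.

Elastic work ≈ ½ × (Pplat − PEEP) × Vt = 0.5 × (20.5 − 5) × 0.420 L = 0.5 × 15.5 × 0.420 = 3.255 L·cmH2O.
× 0.098 J/(L·cmH2O) → 0.319 J.

0.32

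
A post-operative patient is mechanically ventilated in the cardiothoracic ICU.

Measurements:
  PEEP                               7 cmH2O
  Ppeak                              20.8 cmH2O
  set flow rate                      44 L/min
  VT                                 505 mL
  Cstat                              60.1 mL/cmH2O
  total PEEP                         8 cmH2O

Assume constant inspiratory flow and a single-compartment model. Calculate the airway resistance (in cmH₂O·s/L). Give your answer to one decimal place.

Flow: 44 L/min ÷ 60 = 0.7333 L/s.
Total PEEP = 8 cmH2O (set 7 + intrinsic 1); this is the baseline alveolar pressure.
Equation of motion (constant flow): PIP = Vt/C + R·V̇ + PEEP.
R·V̇ = PIP − Vt/C − PEEP = 20.8 − 505/60.1 − 8 = 20.8 − 8.403 − 8 = 4.397 cmH2O.
R = 4.397 / 0.7333 = 5.996 cmH2O·s/L.

6.0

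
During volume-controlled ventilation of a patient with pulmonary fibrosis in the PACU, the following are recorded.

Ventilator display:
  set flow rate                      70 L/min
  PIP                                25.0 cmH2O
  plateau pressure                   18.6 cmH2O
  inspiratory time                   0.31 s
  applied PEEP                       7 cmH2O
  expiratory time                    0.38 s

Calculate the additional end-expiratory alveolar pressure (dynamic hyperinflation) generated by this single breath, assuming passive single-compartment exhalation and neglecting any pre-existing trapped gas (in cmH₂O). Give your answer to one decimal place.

Flow: 70 L/min ÷ 60 = 1.1667 L/s.
Vt = flow × Ti = 1.1667 L/s × 0.31 s × 1000 mL/L = 361.68 mL.
R = (PIP − Pplat)/V̇ = (25.0 − 18.6) / 1.1667 = 6.4/1.1667 = 5.486 cmH2O·s/L.
C = Vt/(Pplat − PEEP) = 361.68 / (18.6 − 7) = 361.68/11.6 = 31.179 mL/cmH2O.
τ = R × C = 5.486 × 0.03118 L/cmH2O = 0.1711 s.
Fraction remaining = e^(−Te/τ) = e^(−0.38/0.1711) = 0.1085; trapped volume = 361.68 × 0.1085 = 39.242 mL.
Additional alveolar pressure from trapping ≈ V_trapped / C = 39.242 / 31.179 = 1.259 cmH2O.

1.3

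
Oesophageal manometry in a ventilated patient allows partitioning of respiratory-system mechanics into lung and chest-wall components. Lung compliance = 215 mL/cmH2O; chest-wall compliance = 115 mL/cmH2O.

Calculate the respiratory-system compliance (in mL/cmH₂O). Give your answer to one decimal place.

74.9

Lung and chest wall are elastances in series: 1/Crs = 1/CL + 1/Ccw.
1/Crs = 1/215 + 1/115 = 0.01335.
Crs = 74.906 mL/cmH2O.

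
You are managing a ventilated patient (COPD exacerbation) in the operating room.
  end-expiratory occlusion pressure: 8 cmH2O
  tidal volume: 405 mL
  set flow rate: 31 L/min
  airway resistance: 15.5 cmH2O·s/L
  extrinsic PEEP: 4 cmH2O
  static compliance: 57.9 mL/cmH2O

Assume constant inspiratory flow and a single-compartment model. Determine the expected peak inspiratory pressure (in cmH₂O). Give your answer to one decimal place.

23.0

Flow: 31 L/min ÷ 60 = 0.5167 L/s.
Total PEEP = 8 cmH2O (set 4 + intrinsic 4); this is the baseline alveolar pressure.
Equation of motion (constant flow): PIP = Vt/C + R·V̇ + PEEP.
PIP = 405/57.9 + 15.5×0.5167 + 8 = 6.995 + 8.009 + 8 = 23.004 cmH2O.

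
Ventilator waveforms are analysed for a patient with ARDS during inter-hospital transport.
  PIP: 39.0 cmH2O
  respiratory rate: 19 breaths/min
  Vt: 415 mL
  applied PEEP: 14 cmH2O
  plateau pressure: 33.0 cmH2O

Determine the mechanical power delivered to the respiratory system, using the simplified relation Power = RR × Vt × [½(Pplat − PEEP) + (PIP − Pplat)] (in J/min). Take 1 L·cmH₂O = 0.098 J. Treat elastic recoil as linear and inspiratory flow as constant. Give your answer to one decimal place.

12.0

Per-breath work = Vt × [½(Pplat−PEEP) + (PIP−Pplat)] = 0.415 × [0.5×19.0 + 6.0] = 0.415 × 15.5 = 6.433 L·cmH2O.
Power = 19 × 6.433 = 122.23 L·cmH2O/min.
× 0.098 J/(L·cmH2O) → 11.979 J/min.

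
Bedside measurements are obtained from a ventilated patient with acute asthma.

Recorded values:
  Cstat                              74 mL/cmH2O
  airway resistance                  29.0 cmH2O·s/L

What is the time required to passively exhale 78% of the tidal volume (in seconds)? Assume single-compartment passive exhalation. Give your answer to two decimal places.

τ = R × C = 29.0 × 74 mL/cmH2O = 29.0 × 0.074 L/cmH2O = 2.146 s.
Exhaled fraction f = 1 − e^(−t/τ) → t = −τ·ln(1 − f) = −2.146·ln(0.22) = 3.249 s.

3.25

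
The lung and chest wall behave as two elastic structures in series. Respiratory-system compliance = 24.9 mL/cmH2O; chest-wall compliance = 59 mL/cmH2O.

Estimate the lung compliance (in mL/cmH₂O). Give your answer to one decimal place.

43.1

1/CL = 1/Crs − 1/Ccw.
1/CL = 1/24.9 − 1/59 = 0.02321.
CL = 43.085 mL/cmH2O.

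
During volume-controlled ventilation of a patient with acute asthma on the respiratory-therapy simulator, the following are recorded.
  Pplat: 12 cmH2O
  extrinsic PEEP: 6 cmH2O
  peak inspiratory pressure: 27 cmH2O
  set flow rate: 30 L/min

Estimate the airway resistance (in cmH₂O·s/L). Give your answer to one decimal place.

30.0

Flow: 30 L/min ÷ 60 = 0.5 L/s.
Raw = (PIP − Pplat) / flow = (27 − 12) / 0.5 = 15.0 / 0.5 = 30.0 cmH2O·s/L.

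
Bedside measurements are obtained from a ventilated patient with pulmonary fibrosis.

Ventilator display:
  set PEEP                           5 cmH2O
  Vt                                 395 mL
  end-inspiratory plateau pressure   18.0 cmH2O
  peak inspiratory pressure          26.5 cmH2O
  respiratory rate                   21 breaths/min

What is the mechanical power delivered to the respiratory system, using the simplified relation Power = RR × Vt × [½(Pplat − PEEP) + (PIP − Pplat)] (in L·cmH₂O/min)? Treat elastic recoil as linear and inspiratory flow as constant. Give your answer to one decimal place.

124.4

Per-breath work = Vt × [½(Pplat−PEEP) + (PIP−Pplat)] = 0.395 × [0.5×13.0 + 8.5] = 0.395 × 15.0 = 5.925 L·cmH2O.
Power = 21 × 5.925 = 124.43 L·cmH2O/min.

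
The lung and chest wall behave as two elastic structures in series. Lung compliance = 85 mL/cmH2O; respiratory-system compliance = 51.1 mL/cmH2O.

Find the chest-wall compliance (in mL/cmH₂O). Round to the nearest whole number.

128

1/Ccw = 1/Crs − 1/CL.
1/Ccw = 1/51.1 − 1/85 = 0.007805.
Ccw = 128.12 mL/cmH2O.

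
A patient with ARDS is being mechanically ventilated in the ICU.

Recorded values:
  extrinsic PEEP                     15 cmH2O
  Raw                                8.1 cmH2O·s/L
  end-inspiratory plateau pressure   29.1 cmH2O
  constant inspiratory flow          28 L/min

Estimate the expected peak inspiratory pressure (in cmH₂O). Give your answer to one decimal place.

32.9

Flow: 28 L/min ÷ 60 = 0.4667 L/s.
PIP = Pplat + Raw × flow = 29.1 + 8.1 × 0.4667 = 29.1 + 3.78 = 32.88 cmH2O.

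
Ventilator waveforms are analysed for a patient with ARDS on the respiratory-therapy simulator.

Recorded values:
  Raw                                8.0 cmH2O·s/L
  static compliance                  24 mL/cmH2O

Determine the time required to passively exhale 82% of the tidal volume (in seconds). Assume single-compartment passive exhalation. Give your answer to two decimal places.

τ = R × C = 8.0 × 24 mL/cmH2O = 8.0 × 0.024 L/cmH2O = 0.192 s.
Exhaled fraction f = 1 − e^(−t/τ) → t = −τ·ln(1 − f) = −0.192·ln(0.18) = 0.3292 s.

0.33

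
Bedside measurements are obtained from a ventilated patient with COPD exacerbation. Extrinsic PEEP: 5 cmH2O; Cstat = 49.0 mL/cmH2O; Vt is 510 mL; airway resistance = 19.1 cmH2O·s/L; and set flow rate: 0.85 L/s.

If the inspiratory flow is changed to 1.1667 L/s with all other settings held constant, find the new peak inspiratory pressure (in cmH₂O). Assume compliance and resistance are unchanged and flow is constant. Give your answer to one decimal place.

37.7

PIP = Vt/C + R·V̇ + PEEP (constant-flow equation of motion).
Only the resistive term changes: ΔPIP = R × ΔV̇ = 19.1 × (1.1667 − 0.85) = 19.1 × 0.3167 = 6.049 cmH2O.
Original PIP = 510/49.0 + 19.1×0.85 + 5 = 31.643 cmH2O; new PIP = 31.643 + (6.049) = 37.692 cmH2O.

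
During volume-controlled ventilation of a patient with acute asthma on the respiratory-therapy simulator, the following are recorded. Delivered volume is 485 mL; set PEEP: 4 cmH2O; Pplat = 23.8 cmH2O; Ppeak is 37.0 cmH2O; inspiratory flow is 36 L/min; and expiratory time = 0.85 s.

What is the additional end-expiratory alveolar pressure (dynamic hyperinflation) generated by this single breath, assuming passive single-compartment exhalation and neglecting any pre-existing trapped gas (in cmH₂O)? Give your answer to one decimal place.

Flow: 36 L/min ÷ 60 = 0.6 L/s.
R = (PIP − Pplat)/V̇ = (37.0 − 23.8) / 0.6 = 13.2/0.6 = 22.0 cmH2O·s/L.
C = Vt/(Pplat − PEEP) = 485.0 / (23.8 − 4) = 485.0/19.8 = 24.495 mL/cmH2O.
τ = R × C = 22.0 × 0.0245 L/cmH2O = 0.539 s.
Fraction remaining = e^(−Te/τ) = e^(−0.85/0.539) = 0.2066; trapped volume = 485.0 × 0.2066 = 100.2 mL.
Additional alveolar pressure from trapping ≈ V_trapped / C = 100.2 / 24.495 = 4.091 cmH2O.

4.1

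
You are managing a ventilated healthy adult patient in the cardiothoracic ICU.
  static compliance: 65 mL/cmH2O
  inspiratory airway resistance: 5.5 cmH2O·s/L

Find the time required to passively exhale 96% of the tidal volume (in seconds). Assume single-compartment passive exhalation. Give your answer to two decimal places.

1.15

τ = R × C = 5.5 × 65 mL/cmH2O = 5.5 × 0.065 L/cmH2O = 0.3575 s.
Exhaled fraction f = 1 − e^(−t/τ) → t = −τ·ln(1 − f) = −0.3575·ln(0.04) = 1.151 s.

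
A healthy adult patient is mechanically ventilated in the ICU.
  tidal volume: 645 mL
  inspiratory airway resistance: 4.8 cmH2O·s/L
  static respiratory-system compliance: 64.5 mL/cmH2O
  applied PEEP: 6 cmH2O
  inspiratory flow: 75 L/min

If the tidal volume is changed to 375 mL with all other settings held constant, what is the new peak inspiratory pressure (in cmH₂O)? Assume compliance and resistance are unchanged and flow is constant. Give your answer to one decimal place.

17.8

Flow: 75 L/min ÷ 60 = 1.25 L/s.
PIP = Vt/C + R·V̇ + PEEP (constant-flow equation of motion).
Only the elastic term changes: ΔPIP = ΔVt / C = (375 − 645) / 64.5 = -4.186 cmH2O.
Original PIP = 645/64.5 + 4.8×1.25 + 6 = 22.0 cmH2O; new PIP = 22.0 + (-4.186) = 17.814 cmH2O.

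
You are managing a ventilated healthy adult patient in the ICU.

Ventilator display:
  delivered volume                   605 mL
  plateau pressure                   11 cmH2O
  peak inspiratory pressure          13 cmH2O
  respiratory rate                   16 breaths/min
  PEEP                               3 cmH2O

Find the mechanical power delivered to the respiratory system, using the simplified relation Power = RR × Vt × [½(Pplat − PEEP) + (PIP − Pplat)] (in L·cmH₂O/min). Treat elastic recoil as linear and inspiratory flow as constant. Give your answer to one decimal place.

Per-breath work = Vt × [½(Pplat−PEEP) + (PIP−Pplat)] = 0.605 × [0.5×8.0 + 2.0] = 0.605 × 6.0 = 3.63 L·cmH2O.
Power = 16 × 3.63 = 58.08 L·cmH2O/min.

58.1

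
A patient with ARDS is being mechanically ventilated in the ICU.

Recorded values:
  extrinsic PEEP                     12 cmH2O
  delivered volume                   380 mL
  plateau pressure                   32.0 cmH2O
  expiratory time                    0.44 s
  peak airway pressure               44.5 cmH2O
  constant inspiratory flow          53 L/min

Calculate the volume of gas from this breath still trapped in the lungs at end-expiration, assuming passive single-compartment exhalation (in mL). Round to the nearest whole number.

Flow: 53 L/min ÷ 60 = 0.8833 L/s.
R = (PIP − Pplat)/V̇ = (44.5 − 32.0) / 0.8833 = 12.5/0.8833 = 14.151 cmH2O·s/L.
C = Vt/(Pplat − PEEP) = 380.0 / (32.0 − 12) = 380.0/20.0 = 19.0 mL/cmH2O.
τ = R × C = 14.151 × 0.019 L/cmH2O = 0.2689 s.
Fraction remaining = e^(−Te/τ) = e^(−0.44/0.2689) = 0.1947.
Trapped volume = 380.0 × 0.1947 = 73.986 mL.

74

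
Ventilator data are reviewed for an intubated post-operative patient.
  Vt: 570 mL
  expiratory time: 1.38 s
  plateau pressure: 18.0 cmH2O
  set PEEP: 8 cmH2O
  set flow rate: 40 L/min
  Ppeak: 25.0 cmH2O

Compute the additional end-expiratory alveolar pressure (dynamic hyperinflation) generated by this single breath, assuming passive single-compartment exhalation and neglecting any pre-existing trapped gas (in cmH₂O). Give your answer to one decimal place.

1.0

Flow: 40 L/min ÷ 60 = 0.6667 L/s.
R = (PIP − Pplat)/V̇ = (25.0 − 18.0) / 0.6667 = 7.0/0.6667 = 10.499 cmH2O·s/L.
C = Vt/(Pplat − PEEP) = 570.0 / (18.0 − 8) = 570.0/10.0 = 57.0 mL/cmH2O.
τ = R × C = 10.499 × 0.057 L/cmH2O = 0.5984 s.
Fraction remaining = e^(−Te/τ) = e^(−1.38/0.5984) = 0.09964; trapped volume = 570.0 × 0.09964 = 56.795 mL.
Additional alveolar pressure from trapping ≈ V_trapped / C = 56.795 / 57.0 = 0.9964 cmH2O.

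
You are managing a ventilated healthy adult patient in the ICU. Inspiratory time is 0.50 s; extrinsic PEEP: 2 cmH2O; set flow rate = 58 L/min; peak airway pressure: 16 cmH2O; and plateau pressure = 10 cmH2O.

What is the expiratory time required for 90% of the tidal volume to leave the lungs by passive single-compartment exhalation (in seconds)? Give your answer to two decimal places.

Flow: 58 L/min ÷ 60 = 0.9667 L/s.
Vt = flow × Ti = 0.9667 L/s × 0.50 s × 1000 mL/L = 483.35 mL.
R = (PIP − Pplat)/V̇ = (16 − 10) / 0.9667 = 6.0/0.9667 = 6.207 cmH2O·s/L.
C = Vt/(Pplat − PEEP) = 483.35 / (10 − 2) = 483.35/8.0 = 60.419 mL/cmH2O.
τ = R × C = 6.207 × 0.06042 L/cmH2O = 0.375 s.
t = −τ·ln(1 − 0.90) = −0.375·ln(0.1) = 0.8635 s.

0.86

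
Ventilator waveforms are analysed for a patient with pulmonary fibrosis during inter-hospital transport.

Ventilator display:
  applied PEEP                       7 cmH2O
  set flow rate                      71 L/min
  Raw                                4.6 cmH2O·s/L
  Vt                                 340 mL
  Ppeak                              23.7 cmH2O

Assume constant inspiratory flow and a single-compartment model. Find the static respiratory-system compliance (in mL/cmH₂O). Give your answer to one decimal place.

30.2

Flow: 71 L/min ÷ 60 = 1.1833 L/s.
Equation of motion (constant flow): PIP = Vt/C + R·V̇ + PEEP.
Vt/C = PIP − R·V̇ − PEEP = 23.7 − 4.6×1.1833 − 7 = 23.7 − 5.443 − 7 = 11.257 cmH2O.
C = Vt / 11.257 = 340 / 11.257 = 30.203 mL/cmH2O.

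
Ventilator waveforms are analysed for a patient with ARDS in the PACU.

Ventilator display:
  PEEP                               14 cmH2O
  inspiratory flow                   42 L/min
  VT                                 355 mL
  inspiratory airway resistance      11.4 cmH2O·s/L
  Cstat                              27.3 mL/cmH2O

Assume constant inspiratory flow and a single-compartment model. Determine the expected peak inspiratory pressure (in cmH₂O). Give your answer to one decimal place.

35.0

Flow: 42 L/min ÷ 60 = 0.7 L/s.
Equation of motion (constant flow): PIP = Vt/C + R·V̇ + PEEP.
PIP = 355/27.3 + 11.4×0.7 + 14 = 13.004 + 7.98 + 14 = 34.984 cmH2O.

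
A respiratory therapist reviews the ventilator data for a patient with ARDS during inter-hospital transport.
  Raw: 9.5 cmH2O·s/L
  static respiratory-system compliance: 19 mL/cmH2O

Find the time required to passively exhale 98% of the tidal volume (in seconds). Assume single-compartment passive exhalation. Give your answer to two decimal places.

τ = R × C = 9.5 × 19 mL/cmH2O = 9.5 × 0.019 L/cmH2O = 0.1805 s.
Exhaled fraction f = 1 − e^(−t/τ) → t = −τ·ln(1 − f) = −0.1805·ln(0.02) = 0.7061 s.

0.71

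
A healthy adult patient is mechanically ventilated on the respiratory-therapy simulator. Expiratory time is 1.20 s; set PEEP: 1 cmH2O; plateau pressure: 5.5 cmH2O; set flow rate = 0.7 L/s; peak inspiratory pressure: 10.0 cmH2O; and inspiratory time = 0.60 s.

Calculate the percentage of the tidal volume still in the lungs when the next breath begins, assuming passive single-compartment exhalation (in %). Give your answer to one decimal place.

13.5

Vt = flow × Ti = 0.7 L/s × 0.60 s × 1000 mL/L = 420.0 mL.
R = (PIP − Pplat)/V̇ = (10.0 − 5.5) / 0.7 = 4.5/0.7 = 6.429 cmH2O·s/L.
C = Vt/(Pplat − PEEP) = 420.0 / (5.5 − 1) = 420.0/4.5 = 93.333 mL/cmH2O.
τ = R × C = 6.429 × 0.09333 L/cmH2O = 0.6 s.
Fraction remaining at end-expiration = e^(−Te/τ) = e^(−1.20/0.6) = 0.1353 → 13.53%.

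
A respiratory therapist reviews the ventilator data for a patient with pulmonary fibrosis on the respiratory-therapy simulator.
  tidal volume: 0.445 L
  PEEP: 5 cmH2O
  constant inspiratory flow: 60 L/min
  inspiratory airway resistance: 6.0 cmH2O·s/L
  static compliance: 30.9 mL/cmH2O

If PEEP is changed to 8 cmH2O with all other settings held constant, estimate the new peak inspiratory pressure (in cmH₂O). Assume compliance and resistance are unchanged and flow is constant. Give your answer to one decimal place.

28.4

Flow: 60 L/min ÷ 60 = 1 L/s.
PIP = Vt/C + R·V̇ + PEEP (constant-flow equation of motion).
Only the baseline term changes: ΔPIP = ΔPEEP = 8 − 5 = 3.0 cmH2O.
Original PIP = 445/30.9 + 6.0×1 + 5 = 25.401 cmH2O; new PIP = 25.401 + (3.0) = 28.401 cmH2O.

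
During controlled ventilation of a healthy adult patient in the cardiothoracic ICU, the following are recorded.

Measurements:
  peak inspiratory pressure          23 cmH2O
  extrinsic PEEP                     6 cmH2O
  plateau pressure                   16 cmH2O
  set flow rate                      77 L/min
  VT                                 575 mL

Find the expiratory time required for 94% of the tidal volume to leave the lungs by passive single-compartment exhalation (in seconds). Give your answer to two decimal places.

0.88

Flow: 77 L/min ÷ 60 = 1.2833 L/s.
R = (PIP − Pplat)/V̇ = (23 − 16) / 1.2833 = 7.0/1.2833 = 5.455 cmH2O·s/L.
C = Vt/(Pplat − PEEP) = 575.0 / (16 − 6) = 575.0/10.0 = 57.5 mL/cmH2O.
τ = R × C = 5.455 × 0.0575 L/cmH2O = 0.3137 s.
t = −τ·ln(1 − 0.94) = −0.3137·ln(0.06) = 0.8826 s.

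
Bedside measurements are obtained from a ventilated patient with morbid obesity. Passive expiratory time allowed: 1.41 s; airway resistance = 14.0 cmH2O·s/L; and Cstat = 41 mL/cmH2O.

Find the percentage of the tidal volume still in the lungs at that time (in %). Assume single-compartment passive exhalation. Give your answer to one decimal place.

τ = R × C = 14.0 × 41 mL/cmH2O = 14.0 × 0.041 L/cmH2O = 0.574 s.
Passive exhalation: V(t)/V₀ = e^(−t/τ) = e^(−1.41/0.574) = 0.08574.
Fraction remaining = 0.08574 → 8.574%.

8.6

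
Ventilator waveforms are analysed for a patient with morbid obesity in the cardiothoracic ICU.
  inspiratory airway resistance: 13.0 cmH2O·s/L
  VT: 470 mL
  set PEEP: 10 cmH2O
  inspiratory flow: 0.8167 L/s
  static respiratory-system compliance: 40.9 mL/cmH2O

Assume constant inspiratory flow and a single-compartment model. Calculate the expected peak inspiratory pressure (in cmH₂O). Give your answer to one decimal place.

32.1

Equation of motion (constant flow): PIP = Vt/C + R·V̇ + PEEP.
PIP = 470/40.9 + 13.0×0.8167 + 10 = 11.491 + 10.617 + 10 = 32.108 cmH2O.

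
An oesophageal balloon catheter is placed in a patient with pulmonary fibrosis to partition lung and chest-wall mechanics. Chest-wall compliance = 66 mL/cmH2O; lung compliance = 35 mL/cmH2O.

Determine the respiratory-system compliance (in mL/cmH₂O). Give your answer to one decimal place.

22.9

Lung and chest wall are elastances in series: 1/Crs = 1/CL + 1/Ccw.
1/Crs = 1/35 + 1/66 = 0.04372.
Crs = 22.873 mL/cmH2O.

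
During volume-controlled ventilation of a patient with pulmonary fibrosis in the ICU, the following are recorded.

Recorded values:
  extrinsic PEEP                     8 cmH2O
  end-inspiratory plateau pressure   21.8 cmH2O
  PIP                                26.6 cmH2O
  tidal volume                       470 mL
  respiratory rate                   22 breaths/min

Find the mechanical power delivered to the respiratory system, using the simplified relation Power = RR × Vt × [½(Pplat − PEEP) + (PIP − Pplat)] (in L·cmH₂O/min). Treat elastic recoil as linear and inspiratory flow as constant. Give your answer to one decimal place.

121.0

Per-breath work = Vt × [½(Pplat−PEEP) + (PIP−Pplat)] = 0.470 × [0.5×13.8 + 4.8] = 0.470 × 11.7 = 5.499 L·cmH2O.
Power = 22 × 5.499 = 120.98 L·cmH2O/min.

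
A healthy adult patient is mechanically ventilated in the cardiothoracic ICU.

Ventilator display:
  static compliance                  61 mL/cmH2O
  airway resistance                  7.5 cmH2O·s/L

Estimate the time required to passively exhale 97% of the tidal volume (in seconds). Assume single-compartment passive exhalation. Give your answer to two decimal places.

τ = R × C = 7.5 × 61 mL/cmH2O = 7.5 × 0.061 L/cmH2O = 0.4575 s.
Exhaled fraction f = 1 − e^(−t/τ) → t = −τ·ln(1 − f) = −0.4575·ln(0.03) = 1.604 s.

1.60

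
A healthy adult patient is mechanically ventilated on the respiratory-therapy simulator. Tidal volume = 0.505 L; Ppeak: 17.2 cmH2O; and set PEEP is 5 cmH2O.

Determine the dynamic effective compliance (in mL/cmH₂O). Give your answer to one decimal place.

Dynamic compliance = Vt / (PIP − PEEP) = 505 / (17.2 − 5) = 505 / 12.2 = 41.393 mL/cmH2O.

41.4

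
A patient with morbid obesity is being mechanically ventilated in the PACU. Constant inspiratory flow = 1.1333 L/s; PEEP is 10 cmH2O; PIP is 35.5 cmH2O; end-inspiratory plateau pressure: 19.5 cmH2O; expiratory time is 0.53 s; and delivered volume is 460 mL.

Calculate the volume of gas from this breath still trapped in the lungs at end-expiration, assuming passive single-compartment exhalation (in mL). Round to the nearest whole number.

R = (PIP − Pplat)/V̇ = (35.5 − 19.5) / 1.1333 = 16.0/1.1333 = 14.118 cmH2O·s/L.
C = Vt/(Pplat − PEEP) = 460.0 / (19.5 − 10) = 460.0/9.5 = 48.421 mL/cmH2O.
τ = R × C = 14.118 × 0.04842 L/cmH2O = 0.6836 s.
Fraction remaining = e^(−Te/τ) = e^(−0.53/0.6836) = 0.4606.
Trapped volume = 460.0 × 0.4606 = 211.88 mL.

212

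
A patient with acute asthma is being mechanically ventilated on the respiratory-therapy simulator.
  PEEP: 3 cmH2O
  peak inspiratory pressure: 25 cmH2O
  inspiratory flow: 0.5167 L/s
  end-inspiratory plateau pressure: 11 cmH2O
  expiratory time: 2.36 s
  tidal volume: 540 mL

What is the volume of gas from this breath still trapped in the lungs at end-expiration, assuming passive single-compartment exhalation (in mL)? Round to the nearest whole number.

149

R = (PIP − Pplat)/V̇ = (25 − 11) / 0.5167 = 14.0/0.5167 = 27.095 cmH2O·s/L.
C = Vt/(Pplat − PEEP) = 540.0 / (11 − 3) = 540.0/8.0 = 67.5 mL/cmH2O.
τ = R × C = 27.095 × 0.0675 L/cmH2O = 1.829 s.
Fraction remaining = e^(−Te/τ) = e^(−2.36/1.829) = 0.2752.
Trapped volume = 540.0 × 0.2752 = 148.61 mL.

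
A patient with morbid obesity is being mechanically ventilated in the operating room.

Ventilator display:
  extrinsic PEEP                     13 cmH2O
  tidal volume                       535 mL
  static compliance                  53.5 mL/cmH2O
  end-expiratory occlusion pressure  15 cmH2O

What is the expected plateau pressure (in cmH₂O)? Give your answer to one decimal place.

25.0

End-expiratory occlusion gives total PEEP = 15 cmH2O (intrinsic PEEP = 15 − 13 = 2). Use total PEEP for the elastic gradient.
Pplat = PEEPtotal + Vt / Cstat = 15 + 535 / 53.5 = 15 + 10.0 = 25.0 cmH2O.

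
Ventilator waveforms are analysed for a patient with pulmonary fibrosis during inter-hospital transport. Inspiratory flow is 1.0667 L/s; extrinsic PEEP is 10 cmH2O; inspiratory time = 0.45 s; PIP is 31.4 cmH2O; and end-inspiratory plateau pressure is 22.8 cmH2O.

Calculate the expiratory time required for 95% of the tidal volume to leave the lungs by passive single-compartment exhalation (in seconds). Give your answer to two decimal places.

0.91

Vt = flow × Ti = 1.0667 L/s × 0.45 s × 1000 mL/L = 480.02 mL.
R = (PIP − Pplat)/V̇ = (31.4 − 22.8) / 1.0667 = 8.6/1.0667 = 8.062 cmH2O·s/L.
C = Vt/(Pplat − PEEP) = 480.02 / (22.8 − 10) = 480.02/12.8 = 37.502 mL/cmH2O.
τ = R × C = 8.062 × 0.0375 L/cmH2O = 0.3023 s.
t = −τ·ln(1 − 0.95) = −0.3023·ln(0.05) = 0.9056 s.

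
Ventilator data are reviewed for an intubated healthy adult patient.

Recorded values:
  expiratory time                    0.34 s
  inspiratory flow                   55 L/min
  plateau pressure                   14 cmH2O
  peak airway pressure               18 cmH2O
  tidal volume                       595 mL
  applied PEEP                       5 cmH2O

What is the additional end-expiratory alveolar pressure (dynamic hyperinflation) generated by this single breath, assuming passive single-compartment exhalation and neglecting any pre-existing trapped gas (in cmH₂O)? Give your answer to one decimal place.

Flow: 55 L/min ÷ 60 = 0.9167 L/s.
R = (PIP − Pplat)/V̇ = (18 − 14) / 0.9167 = 4.0/0.9167 = 4.363 cmH2O·s/L.
C = Vt/(Pplat − PEEP) = 595.0 / (14 − 5) = 595.0/9.0 = 66.111 mL/cmH2O.
τ = R × C = 4.363 × 0.06611 L/cmH2O = 0.2884 s.
Fraction remaining = e^(−Te/τ) = e^(−0.34/0.2884) = 0.3076; trapped volume = 595.0 × 0.3076 = 183.02 mL.
Additional alveolar pressure from trapping ≈ V_trapped / C = 183.02 / 66.111 = 2.768 cmH2O.

2.8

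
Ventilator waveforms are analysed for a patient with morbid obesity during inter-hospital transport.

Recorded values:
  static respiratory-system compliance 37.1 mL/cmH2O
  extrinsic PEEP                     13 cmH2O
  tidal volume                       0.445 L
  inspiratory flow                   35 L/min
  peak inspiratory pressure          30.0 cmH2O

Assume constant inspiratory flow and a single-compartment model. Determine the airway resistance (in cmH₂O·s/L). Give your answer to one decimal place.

Flow: 35 L/min ÷ 60 = 0.5833 L/s.
Equation of motion (constant flow): PIP = Vt/C + R·V̇ + PEEP.
R·V̇ = PIP − Vt/C − PEEP = 30.0 − 445/37.1 − 13 = 30.0 − 11.995 − 13 = 5.005 cmH2O.
R = 5.005 / 0.5833 = 8.58 cmH2O·s/L.

8.6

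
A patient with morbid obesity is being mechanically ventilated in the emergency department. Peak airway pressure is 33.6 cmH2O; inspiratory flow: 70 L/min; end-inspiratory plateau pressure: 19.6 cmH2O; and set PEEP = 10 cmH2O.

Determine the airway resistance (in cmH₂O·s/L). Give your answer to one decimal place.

Flow: 70 L/min ÷ 60 = 1.1667 L/s.
Raw = (PIP − Pplat) / flow = (33.6 − 19.6) / 1.1667 = 14.0 / 1.1667 = 12.0 cmH2O·s/L.

12.0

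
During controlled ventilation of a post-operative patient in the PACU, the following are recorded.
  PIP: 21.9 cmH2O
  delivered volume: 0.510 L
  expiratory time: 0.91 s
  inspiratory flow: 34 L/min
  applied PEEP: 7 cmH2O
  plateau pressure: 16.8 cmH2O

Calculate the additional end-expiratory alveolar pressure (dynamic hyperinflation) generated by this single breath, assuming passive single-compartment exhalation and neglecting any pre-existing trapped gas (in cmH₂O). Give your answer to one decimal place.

Flow: 34 L/min ÷ 60 = 0.5667 L/s.
R = (PIP − Pplat)/V̇ = (21.9 − 16.8) / 0.5667 = 5.1/0.5667 = 8.999 cmH2O·s/L.
C = Vt/(Pplat − PEEP) = 510.0 / (16.8 − 7) = 510.0/9.8 = 52.041 mL/cmH2O.
τ = R × C = 8.999 × 0.05204 L/cmH2O = 0.4683 s.
Fraction remaining = e^(−Te/τ) = e^(−0.91/0.4683) = 0.1432; trapped volume = 510.0 × 0.1432 = 73.032 mL.
Additional alveolar pressure from trapping ≈ V_trapped / C = 73.032 / 52.041 = 1.403 cmH2O.

1.4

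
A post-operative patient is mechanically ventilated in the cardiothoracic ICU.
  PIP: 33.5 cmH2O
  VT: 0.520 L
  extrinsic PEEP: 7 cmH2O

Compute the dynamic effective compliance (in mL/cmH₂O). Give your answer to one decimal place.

19.6

Dynamic compliance = Vt / (PIP − PEEP) = 520 / (33.5 − 7) = 520 / 26.5 = 19.623 mL/cmH2O.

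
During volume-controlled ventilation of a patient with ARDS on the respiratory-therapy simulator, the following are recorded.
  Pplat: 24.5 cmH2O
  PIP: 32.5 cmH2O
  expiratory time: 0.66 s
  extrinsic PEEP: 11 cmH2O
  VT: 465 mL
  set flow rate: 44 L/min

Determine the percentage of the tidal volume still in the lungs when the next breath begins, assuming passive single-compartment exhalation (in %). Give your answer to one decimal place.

Flow: 44 L/min ÷ 60 = 0.7333 L/s.
R = (PIP − Pplat)/V̇ = (32.5 − 24.5) / 0.7333 = 8.0/0.7333 = 10.91 cmH2O·s/L.
C = Vt/(Pplat − PEEP) = 465.0 / (24.5 − 11) = 465.0/13.5 = 34.444 mL/cmH2O.
τ = R × C = 10.91 × 0.03444 L/cmH2O = 0.3757 s.
Fraction remaining at end-expiration = e^(−Te/τ) = e^(−0.66/0.3757) = 0.1726 → 17.26%.

17.3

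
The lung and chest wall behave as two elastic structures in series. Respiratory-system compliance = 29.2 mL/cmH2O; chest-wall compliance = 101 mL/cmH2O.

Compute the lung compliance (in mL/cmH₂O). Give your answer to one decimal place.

1/CL = 1/Crs − 1/Ccw.
1/CL = 1/29.2 − 1/101 = 0.02435.
CL = 41.068 mL/cmH2O.

41.1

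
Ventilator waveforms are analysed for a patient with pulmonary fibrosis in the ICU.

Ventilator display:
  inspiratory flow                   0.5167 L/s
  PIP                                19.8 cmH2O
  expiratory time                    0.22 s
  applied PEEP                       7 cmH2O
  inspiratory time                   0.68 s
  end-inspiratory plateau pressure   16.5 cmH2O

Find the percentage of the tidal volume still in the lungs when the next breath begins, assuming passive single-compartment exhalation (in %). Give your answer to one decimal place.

Vt = flow × Ti = 0.5167 L/s × 0.68 s × 1000 mL/L = 351.36 mL.
R = (PIP − Pplat)/V̇ = (19.8 − 16.5) / 0.5167 = 3.3/0.5167 = 6.387 cmH2O·s/L.
C = Vt/(Pplat − PEEP) = 351.36 / (16.5 − 7) = 351.36/9.5 = 36.985 mL/cmH2O.
τ = R × C = 6.387 × 0.03699 L/cmH2O = 0.2363 s.
Fraction remaining at end-expiration = e^(−Te/τ) = e^(−0.22/0.2363) = 0.3942 → 39.42%.

39.4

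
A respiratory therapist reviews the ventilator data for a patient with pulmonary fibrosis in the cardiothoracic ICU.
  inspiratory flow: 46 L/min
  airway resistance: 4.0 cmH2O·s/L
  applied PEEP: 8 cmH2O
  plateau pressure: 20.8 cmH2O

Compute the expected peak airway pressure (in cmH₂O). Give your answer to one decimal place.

23.9

Flow: 46 L/min ÷ 60 = 0.7667 L/s.
PIP = Pplat + Raw × flow = 20.8 + 4.0 × 0.7667 = 20.8 + 3.067 = 23.867 cmH2O.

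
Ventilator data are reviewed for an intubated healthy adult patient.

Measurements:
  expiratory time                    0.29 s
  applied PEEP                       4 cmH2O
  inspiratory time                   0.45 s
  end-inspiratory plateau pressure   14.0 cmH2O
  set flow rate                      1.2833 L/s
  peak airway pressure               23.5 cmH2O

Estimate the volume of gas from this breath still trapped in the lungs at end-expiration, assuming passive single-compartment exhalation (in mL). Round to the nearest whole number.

293

Vt = flow × Ti = 1.2833 L/s × 0.45 s × 1000 mL/L = 577.49 mL.
R = (PIP − Pplat)/V̇ = (23.5 − 14.0) / 1.2833 = 9.5/1.2833 = 7.403 cmH2O·s/L.
C = Vt/(Pplat − PEEP) = 577.49 / (14.0 − 4) = 577.49/10.0 = 57.749 mL/cmH2O.
τ = R × C = 7.403 × 0.05775 L/cmH2O = 0.4275 s.
Fraction remaining = e^(−Te/τ) = e^(−0.29/0.4275) = 0.5074.
Trapped volume = 577.49 × 0.5074 = 293.02 mL.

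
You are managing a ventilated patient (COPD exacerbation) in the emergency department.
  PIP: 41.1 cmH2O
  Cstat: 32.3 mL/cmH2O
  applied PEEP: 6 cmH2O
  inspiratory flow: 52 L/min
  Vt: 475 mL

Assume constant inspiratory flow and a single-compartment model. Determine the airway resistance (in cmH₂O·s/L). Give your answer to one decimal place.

23.5

Flow: 52 L/min ÷ 60 = 0.8667 L/s.
Equation of motion (constant flow): PIP = Vt/C + R·V̇ + PEEP.
R·V̇ = PIP − Vt/C − PEEP = 41.1 − 475/32.3 − 6 = 41.1 − 14.706 − 6 = 20.394 cmH2O.
R = 20.394 / 0.8667 = 23.531 cmH2O·s/L.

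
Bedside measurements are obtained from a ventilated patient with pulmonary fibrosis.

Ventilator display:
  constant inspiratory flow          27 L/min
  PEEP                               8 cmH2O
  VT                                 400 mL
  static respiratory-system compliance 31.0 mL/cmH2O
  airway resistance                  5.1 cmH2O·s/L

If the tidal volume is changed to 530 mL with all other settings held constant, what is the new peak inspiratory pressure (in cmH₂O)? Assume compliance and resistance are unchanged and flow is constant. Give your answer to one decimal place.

Flow: 27 L/min ÷ 60 = 0.45 L/s.
PIP = Vt/C + R·V̇ + PEEP (constant-flow equation of motion).
Only the elastic term changes: ΔPIP = ΔVt / C = (530 − 400) / 31.0 = 4.194 cmH2O.
Original PIP = 400/31.0 + 5.1×0.45 + 8 = 23.198 cmH2O; new PIP = 23.198 + (4.194) = 27.392 cmH2O.

27.4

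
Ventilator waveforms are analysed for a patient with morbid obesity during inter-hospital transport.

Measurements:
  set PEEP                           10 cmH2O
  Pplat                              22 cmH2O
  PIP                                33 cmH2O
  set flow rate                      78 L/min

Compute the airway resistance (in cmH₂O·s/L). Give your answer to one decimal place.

Flow: 78 L/min ÷ 60 = 1.3 L/s.
Raw = (PIP − Pplat) / flow = (33 − 22) / 1.3 = 11.0 / 1.3 = 8.462 cmH2O·s/L.

8.5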